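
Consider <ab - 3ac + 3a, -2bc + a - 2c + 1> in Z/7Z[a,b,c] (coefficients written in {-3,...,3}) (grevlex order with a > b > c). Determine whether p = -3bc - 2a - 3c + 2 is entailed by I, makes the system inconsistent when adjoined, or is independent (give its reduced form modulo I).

First compute the reduced Gröbner basis of I by Buchberger's algorithm.
f_1 = ab - 3ac + 3a, LT = ab.
f_2 = -2bc + a - 2c + 1, LT = bc.

S(f_1,f_2): lcm = abc. S = -3ac^2 - 3a^2 + 2ac - 3a.
  reduce S modulo (f_1, f_2):
  remainder -3ac^2 - 3a^2 + 2ac - 3a ≠ 0; add h_3 = -3ac^2 - 3a^2 + 2ac - 3a to the basis.

The other S-polynomials (S(f_1,h_3), S(f_2,h_3)) all reduce to 0 modulo the current basis, so we have a Gröbner basis.
Inter-reduce: drop elements whose leading term is divisible by another's, tail-reduce, and make monic.
Reduced Gröbner basis: {ac^2 + a^2 - 3ac + a, ab - 3ac + 3a, bc + 3a + c + 3}.
Label its elements g_1 = ac^2 + a^2 - 3ac + a, g_2 = ab - 3ac + 3a, g_3 = bc + 3a + c + 3.

Reduce p = -3bc - 2a - 3c + 2 modulo G:
  leading term bc: subtract (-3)·g_3 from -3bc - 2a - 3c + 2 → -3
  leading term 1: no divisor's leading term divides it; move -3 to the remainder.
  normal form = -3.
The normal form is nonzero, so p ∉ I. Since p minus its normal form lies in I, I + (p) = I + (r) where r = -3; decide whether this ideal is the whole ring.
Here r = -3 is a nonzero constant, hence a unit: 1 ∈ I + (p), the Gröbner basis of I + (p) is {1}, and the enlarged system has no common solution — adjoining p is inconsistent.

Adjoining -3bc - 2a - 3c + 2 makes the ideal the whole ring: the system is inconsistent.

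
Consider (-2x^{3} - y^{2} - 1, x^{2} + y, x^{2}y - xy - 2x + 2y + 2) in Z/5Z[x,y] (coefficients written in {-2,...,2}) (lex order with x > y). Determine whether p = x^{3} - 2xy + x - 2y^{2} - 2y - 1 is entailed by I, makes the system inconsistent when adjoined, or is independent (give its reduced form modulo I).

First compute the reduced Gröbner basis of I by Buchberger's algorithm.
f_1 = -2x^{3} - y^{2} - 1, LT = x^{3}.
f_2 = x^{2} + y, LT = x^{2}.
f_3 = x^{2}y - xy - 2x + 2y + 2, LT = x^{2}y.

S(f_1,f_2): lcm = x^{3}. S = -xy - 2y^{2} - 2.
  leading term xy: no divisor's leading term divides it; move -xy to the remainder.
  leading term y^{2}: no divisor's leading term divides it; move -2y^{2} to the remainder.
  leading term 1: no divisor's leading term divides it; move -2 to the remainder.
  remainder -xy - 2y^{2} - 2 ≠ 0; add h_4 = -xy - 2y^{2} - 2 to the basis.

S(f_1,f_3): lcm = x^{3}y. S = x^{2}y + 2x^{2} - 2xy - 2x - 2y^{3} - 2y.
  leading term x^{2}y: subtract (y)·f_2 from x^{2}y + 2x^{2} - 2xy - 2x - 2y^{3} - 2y → 2x^{2} - 2xy - 2x - 2y^{3} - y^{2} - 2y
  leading term x^{2}: subtract (2)·f_2 from 2x^{2} - 2xy - 2x - 2y^{3} - y^{2} - 2y → -2xy - 2x - 2y^{3} - y^{2} + y
  leading term xy: subtract (2)·h_4 from -2xy - 2x - 2y^{3} - y^{2} + y → -2x - 2y^{3} - 2y^{2} + y - 1
  leading term x: no divisor's leading term divides it; move -2x to the remainder.
  leading term y^{3}: no divisor's leading term divides it; move -2y^{3} to the remainder.
  leading term y^{2}: no divisor's leading term divides it; move -2y^{2} to the remainder.
  leading term y: no divisor's leading term divides it; move y to the remainder.
  leading term 1: no divisor's leading term divides it; move -1 to the remainder.
  remainder -2x - 2y^{3} - 2y^{2} + y - 1 ≠ 0; add h_5 = -2x - 2y^{3} - 2y^{2} + y - 1 to the basis.

S(f_2,f_3): lcm = x^{2}y. S = xy + 2x + y^{2} - 2y - 2.
  leading term xy: subtract (-1)·h_4 from xy + 2x + y^{2} - 2y - 2 → 2x - y^{2} - 2y + 1
  leading term x: subtract (-1)·h_5 from 2x - y^{2} - 2y + 1 → -2y^{3} + 2y^{2} - y
  leading term y^{3}: no divisor's leading term divides it; move -2y^{3} to the remainder.
  leading term y^{2}: no divisor's leading term divides it; move 2y^{2} to the remainder.
  leading term y: no divisor's leading term divides it; move -y to the remainder.
  remainder -2y^{3} + 2y^{2} - y ≠ 0; add h_6 = -2y^{3} + 2y^{2} - y to the basis.

S(f_2,h_4): lcm = x^{2}y. S = -2xy^{2} - 2x + y^{2}.
  leading term xy^{2}: subtract (2y)·h_4 from -2xy^{2} - 2x + y^{2} → -2x - y^{3} + y^{2} - y
  leading term x: subtract (1)·h_5 from -2x - y^{3} + y^{2} - y → y^{3} - 2y^{2} - 2y + 1
  leading term y^{3}: subtract (2)·h_6 from y^{3} - 2y^{2} - 2y + 1 → -y^{2} + 1
  leading term y^{2}: no divisor's leading term divides it; move -y^{2} to the remainder.
  leading term 1: no divisor's leading term divides it; move 1 to the remainder.
  remainder -y^{2} + 1 ≠ 0; add h_7 = -y^{2} + 1 to the basis.

S(f_1,h_5): lcm = x^{3}. S = -x^{2}y^{3} - x^{2}y^{2} - 2x^{2}y + 2x^{2} - 2y^{2} - 2.
  leading term x^{2}y^{3}: subtract (-y^{3})·f_2 from -x^{2}y^{3} - x^{2}y^{2} - 2x^{2}y + 2x^{2} - 2y^{2} - 2 → -x^{2}y^{2} - 2x^{2}y + 2x^{2} + y^{4} - 2y^{2} - 2
  leading term x^{2}y^{2}: subtract (-y^{2})·f_2 from -x^{2}y^{2} - 2x^{2}y + 2x^{2} + y^{4} - 2y^{2} - 2 → -2x^{2}y + 2x^{2} + y^{4} + y^{3} - 2y^{2} - 2
  leading term x^{2}y: subtract (-2y)·f_2 from -2x^{2}y + 2x^{2} + y^{4} + y^{3} - 2y^{2} - 2 → 2x^{2} + y^{4} + y^{3} - 2
  leading term x^{2}: subtract (2)·f_2 from 2x^{2} + y^{4} + y^{3} - 2 → y^{4} + y^{3} - 2y - 2
  leading term y^{4}: subtract (2y)·h_6 from y^{4} + y^{3} - 2y - 2 → 2y^{3} + 2y^{2} - 2y - 2
  leading term y^{3}: subtract (-1)·h_6 from 2y^{3} + 2y^{2} - 2y - 2 → -y^{2} + 2y - 2
  leading term y^{2}: subtract (1)·h_7 from -y^{2} + 2y - 2 → 2y + 2
  leading term y: no divisor's leading term divides it; move 2y to the remainder.
  leading term 1: no divisor's leading term divides it; move 2 to the remainder.
  remainder 2y + 2 ≠ 0; add h_8 = 2y + 2 to the basis.

The other S-polynomials (S(f_1,h_4), S(f_3,h_4), S(f_2,h_5), S(f_3,h_5), S(h_4,h_5), S(f_1,h_6), S(f_2,h_6), S(f_3,h_6), S(h_4,h_6), S(h_5,h_6), S(f_1,h_7), S(f_2,h_7), S(f_3,h_7), S(h_4,h_7), S(h_5,h_7), S(h_6,h_7), S(f_1,h_8), S(f_2,h_8), S(f_3,h_8), S(h_4,h_8), S(h_5,h_8), S(h_6,h_8), S(h_7,h_8)) all reduce to 0 modulo the current basis, so we have a Gröbner basis.
Inter-reduce: drop elements whose leading term is divisible by another's, tail-reduce, and make monic.
Reduced Gröbner basis: {x + 1, y + 1}.
Label its elements g_1 = x + 1, g_2 = y + 1.

Reduce p = x^{3} - 2xy + x - 2y^{2} - 2y - 1 modulo G:
  leading term x^{3}: subtract (x^{2})·g_1 from x^{3} - 2xy + x - 2y^{2} - 2y - 1 → -x^{2} - 2xy + x - 2y^{2} - 2y - 1
  leading term x^{2}: subtract (-x)·g_1 from -x^{2} - 2xy + x - 2y^{2} - 2y - 1 → -2xy + 2x - 2y^{2} - 2y - 1
  leading term xy: subtract (-2y)·g_1 from -2xy + 2x - 2y^{2} - 2y - 1 → 2x - 2y^{2} - 1
  leading term x: subtract (2)·g_1 from 2x - 2y^{2} - 1 → -2y^{2} + 2
  leading term y^{2}: subtract (-2y)·g_2 from -2y^{2} + 2 → 2y + 2
  leading term y: subtract (2)·g_2 from 2y + 2 → 0
  normal form = 0.
Since the normal form is 0, p ∈ I.

x^{3} - 2xy + x - 2y^{2} - 2y - 1 lies in I (it reduces to 0).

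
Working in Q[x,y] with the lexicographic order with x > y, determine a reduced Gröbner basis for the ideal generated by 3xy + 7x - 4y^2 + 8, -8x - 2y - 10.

G = {x + 1/4y + 5/4, y^2 + 22/19y + 3/19}

f_1 = 3xy + 7x - 4y^2 + 8, LT = xy.
f_2 = -8x - 2y - 10, LT = x.

S(f_1,f_2): lcm = xy. S = 7/3x - 19/12y^2 - 5/4y + 8/3.
  leading term x: subtract (-7/24)·f_2 from 7/3x - 19/12y^2 - 5/4y + 8/3 → -19/12y^2 - 11/6y - 1/4
  leading term y^2: no divisor's leading term divides it; move -19/12y^2 to the remainder.
  leading term y: no divisor's leading term divides it; move -11/6y to the remainder.
  leading term 1: no divisor's leading term divides it; move -1/4 to the remainder.
  remainder -19/12y^2 - 11/6y - 1/4 ≠ 0; add g_3 = -19/12y^2 - 11/6y - 1/4 to the basis.

The other S-polynomials (S(f_1,g_3), S(f_2,g_3)) all reduce to 0 modulo the current basis, so we have a Gröbner basis.
Inter-reduce: drop elements whose leading term is divisible by another's, tail-reduce, and make monic.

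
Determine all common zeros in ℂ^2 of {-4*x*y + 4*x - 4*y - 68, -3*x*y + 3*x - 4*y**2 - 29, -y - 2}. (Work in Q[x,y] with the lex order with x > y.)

Compute a lex Gröbner basis by Buchberger's algorithm.
f_1 = -4*x*y + 4*x - 4*y - 68, LT = x*y.
f_2 = -3*x*y + 3*x - 4*y**2 - 29, LT = x*y.
f_3 = -y - 2, LT = y.

S(f_1,f_3): lcm = x*y. S = -3*x + y + 17.
  leading term x: no divisor's leading term divides it; move -3*x to the remainder.
  leading term y: subtract (-1)·f_3 from y + 17 → 15
  leading term 1: no divisor's leading term divides it; move 15 to the remainder.
  remainder -3*x + 15 ≠ 0; add h_4 = -3*x + 15 to the basis.

The other S-polynomials (S(f_1,f_2), S(f_2,f_3), S(f_1,h_4), S(f_2,h_4), S(f_3,h_4)) all reduce to 0 modulo the current basis, so we have a Gröbner basis.
Inter-reduce: drop elements whose leading term is divisible by another's, tail-reduce, and make monic.
Reduced Gröbner basis: {x - 5, y + 2}.

From the last basis element, y + 2 = 0, so y takes values in {-2}. Each choice, substituted upward through the basis, yields the corresponding point(s) of the solution set.
  y = -2: the earlier basis element becomes x - 5 = 0, giving x = 5 — point (5, -2).
Substituting each solution back into the original system confirms all equations vanish.

{(5, -2)}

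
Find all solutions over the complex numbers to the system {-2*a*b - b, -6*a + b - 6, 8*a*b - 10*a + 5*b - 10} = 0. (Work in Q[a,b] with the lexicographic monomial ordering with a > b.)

{(-1, 0)}

Compute a lex Gröbner basis by Buchberger's algorithm.
f_1 = -2*a*b - b, LT = a*b.
f_2 = -6*a + b - 6, LT = a.
f_3 = 8*a*b - 10*a + 5*b - 10, LT = a*b.

S(f_1,f_2): lcm = a*b. S = 1/6*b**2 - 1/2*b.
  reduce S modulo (f_1, f_2, f_3):
  remainder 1/6*b**2 - 1/2*b ≠ 0; add h_4 = 1/6*b**2 - 1/2*b to the basis.

S(f_1,f_3): lcm = a*b. S = 5/4*a - 1/8*b + 5/4.
  reduce S modulo (f_1, f_2, f_3, h_4):
  remainder 1/12*b ≠ 0; add h_5 = 1/12*b to the basis.

The other S-polynomials (S(f_2,f_3), S(f_1,h_4), S(f_2,h_4), S(f_3,h_4), S(f_1,h_5), S(f_2,h_5), S(f_3,h_5), S(h_4,h_5)) all reduce to 0 modulo the current basis, so we have a Gröbner basis.
Inter-reduce: drop elements whose leading term is divisible by another's, tail-reduce, and make monic.
Reduced Gröbner basis: {a + 1, b}.

The lex basis is triangular: the last element involves only b. Solving b = 0 gives b ∈ {0}; substituting each value into the earlier elements determines the remaining variables.
  b = 0: the earlier basis element becomes a + 1 = 0, giving a = -1 — point (-1, 0).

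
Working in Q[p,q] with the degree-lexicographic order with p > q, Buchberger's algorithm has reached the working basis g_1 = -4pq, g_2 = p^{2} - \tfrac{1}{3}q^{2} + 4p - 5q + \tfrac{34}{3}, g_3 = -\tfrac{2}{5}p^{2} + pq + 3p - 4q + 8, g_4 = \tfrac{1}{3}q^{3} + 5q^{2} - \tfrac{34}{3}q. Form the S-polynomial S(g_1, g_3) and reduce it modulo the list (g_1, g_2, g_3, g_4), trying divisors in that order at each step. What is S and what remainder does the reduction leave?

lcm(LM(g_1), LM(g_3)) = p^{2}q.
S = (lcm/LT(g_1))·g_1 − (lcm/LT(g_3))·g_3 = \tfrac{5}{2}pq^{2} + \tfrac{15}{2}pq - 10q^{2} + 20q.
Reduce S modulo (g_1, g_2, g_3, g_4) in that order:
  leading term pq^{2}: subtract (-\tfrac{5}{8}q)·g_1 from \tfrac{5}{2}pq^{2} + \tfrac{15}{2}pq - 10q^{2} + 20q → \tfrac{15}{2}pq - 10q^{2} + 20q
  leading term pq: subtract (-\tfrac{15}{8})·g_1 from \tfrac{15}{2}pq - 10q^{2} + 20q → -10q^{2} + 20q
  leading term q^{2}: no divisor's leading term divides it; move -10q^{2} to the remainder.
  leading term q: no divisor's leading term divides it; move 20q to the remainder.
The remainder -10q^{2} + 20q is nonzero, so it would be added as the next basis element.
An S-polynomial is built so that the two leading terms cancel; whether anything survives reduction is exactly the Gröbner-basis criterion.

S(g_1, g_3) = \tfrac{5}{2}pq^{2} + \tfrac{15}{2}pq - 10q^{2} + 20q; remainder on division = -10q^{2} + 20q.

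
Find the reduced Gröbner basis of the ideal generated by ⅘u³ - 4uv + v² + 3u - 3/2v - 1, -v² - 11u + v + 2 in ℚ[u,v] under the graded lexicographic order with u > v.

G = {u³ - 5uv - 10u - ⅝v + 5/4, v² + 11u - v - 2}

The reduced Gröbner basis is the canonical form of the ideal for this ordering.

f_1 = ⅘u³ - 4uv + v² + 3u - 3/2v - 1, LT = u³.
f_2 = -v² - 11u + v + 2, LT = v².

The S-polynomials (S(f_1,f_2)) all reduce to 0 modulo the current basis, so we have a Gröbner basis.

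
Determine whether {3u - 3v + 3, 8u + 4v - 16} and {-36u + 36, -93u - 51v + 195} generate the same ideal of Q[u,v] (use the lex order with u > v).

Equality of ideals is decidable: compute both reduced Gröbner bases (unique for the ordering) and check whether they agree.
Buchberger on the first generating set:
f_1 = 3u - 3v + 3, LT = u.
f_2 = 8u + 4v - 16, LT = u.

S(f_1,f_2): lcm = u. S = -3/2v + 3.
  leading term v: no divisor's leading term divides it; move -3/2v to the remainder.
  leading term 1: no divisor's leading term divides it; move 3 to the remainder.
  remainder -3/2v + 3 ≠ 0; add g_3 = -3/2v + 3 to the basis.

The other S-polynomials (S(f_1,g_3), S(f_2,g_3)) all reduce to 0 modulo the current basis, so we have a Gröbner basis.
Inter-reduce: drop elements whose leading term is divisible by another's, tail-reduce, and make monic.
Reduced Gröbner basis: {u - 1, v - 2}.

Buchberger on the second generating set:
h_1 = -36u + 36, LT = u.
h_2 = -93u - 51v + 195, LT = u.

S(h_1,h_2): lcm = u. S = -17/31v + 34/31.
  leading term v: no divisor's leading term divides it; move -17/31v to the remainder.
  leading term 1: no divisor's leading term divides it; move 34/31 to the remainder.
  remainder -17/31v + 34/31 ≠ 0; add k_3 = -17/31v + 34/31 to the basis.

The other S-polynomials (S(h_1,k_3), S(h_2,k_3)) all reduce to 0 modulo the current basis, so we have a Gröbner basis.
Inter-reduce: drop elements whose leading term is divisible by another's, tail-reduce, and make monic.
Reduced Gröbner basis: {u - 1, v - 2}.

Same reduced basis, so the two generating sets span the same ideal.

Yes, the ideals are equal.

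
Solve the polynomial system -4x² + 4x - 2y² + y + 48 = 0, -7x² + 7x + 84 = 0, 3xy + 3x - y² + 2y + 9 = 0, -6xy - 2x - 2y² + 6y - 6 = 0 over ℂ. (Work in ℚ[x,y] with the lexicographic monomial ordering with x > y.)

Compute a lex Gröbner basis by Buchberger's algorithm.
f_1 = -4x² + 4x - 2y² + y + 48, LT = x².
f_2 = -7x² + 7x + 84, LT = x².
f_3 = 3xy + 3x - y² + 2y + 9, LT = xy.
f_4 = -6xy - 2x - 2y² + 6y - 6, LT = xy.

S(f_1,f_2): lcm = x². S = ½y² - ¼y.
  leading term y²: no divisor's leading term divides it; move ½y² to the remainder.
  leading term y: no divisor's leading term divides it; move -¼y to the remainder.
  remainder ½y² - ¼y ≠ 0; add h_5 = ½y² - ¼y to the basis.

S(f_1,f_3): lcm = x²y. S = -x² + ⅓xy² - 5/3xy - 3x + ½y³ - ¼y² - 12y.
  leading term x²: subtract (¼)·f_1 from -x² + ⅓xy² - 5/3xy - 3x + ½y³ - ¼y² - 12y → ⅓xy² - 5/3xy - 4x + ½y³ + ¼y² - 49/4y - 12
  leading term xy²: subtract (1/9y)·f_3 from ⅓xy² - 5/3xy - 4x + ½y³ + ¼y² - 49/4y - 12 → -2xy - 4x + 11/18y³ + 1/36y² - 53/4y - 12
  leading term xy: subtract (-⅔)·f_3 from -2xy - 4x + 11/18y³ + 1/36y² - 53/4y - 12 → -2x + 11/18y³ - 23/36y² - 143/12y - 6
  leading term x: no divisor's leading term divides it; move -2x to the remainder.
  leading term y³: subtract (11/9y)·h_5 from 11/18y³ - 23/36y² - 143/12y - 6 → -⅓y² - 143/12y - 6
  leading term y²: subtract (-⅔)·h_5 from -⅓y² - 143/12y - 6 → -145/12y - 6
  leading term y: no divisor's leading term divides it; move -145/12y to the remainder.
  leading term 1: no divisor's leading term divides it; move -6 to the remainder.
  remainder -2x - 145/12y - 6 ≠ 0; add h_6 = -2x - 145/12y - 6 to the basis.

S(f_1,f_4): lcm = x²y. S = -⅓x² - ⅓xy² - x + ½y³ - ¼y² - 12y.
  leading term x²: subtract (1/12)·f_1 from -⅓x² - ⅓xy² - x + ½y³ - ¼y² - 12y → -⅓xy² - 4/3x + ½y³ - 1/12y² - 145/12y - 4
  leading term xy²: subtract (-1/9y)·f_3 from -⅓xy² - 4/3x + ½y³ - 1/12y² - 145/12y - 4 → ⅓xy - 4/3x + 7/18y³ + 5/36y² - 133/12y - 4
  leading term xy: subtract (1/9)·f_3 from ⅓xy - 4/3x + 7/18y³ + 5/36y² - 133/12y - 4 → -5/3x + 7/18y³ + ¼y² - 407/36y - 5
  leading term x: subtract (⅚)·h_6 from -5/3x + 7/18y³ + ¼y² - 407/36y - 5 → 7/18y³ + ¼y² - 89/72y
  leading term y³: subtract (7/9y)·h_5 from 7/18y³ + ¼y² - 89/72y → 4/9y² - 89/72y
  leading term y²: subtract (8/9)·h_5 from 4/9y² - 89/72y → -73/72y
  leading term y: no divisor's leading term divides it; move -73/72y to the remainder.
  remainder -73/72y ≠ 0; add h_7 = -73/72y to the basis.

The other S-polynomials (S(f_2,f_3), S(f_2,f_4), S(f_3,f_4), S(f_1,h_5), S(f_2,h_5), S(f_3,h_5), S(f_4,h_5), S(f_1,h_6), S(f_2,h_6), S(f_3,h_6), S(f_4,h_6), S(h_5,h_6), S(f_1,h_7), S(f_2,h_7), S(f_3,h_7), S(f_4,h_7), S(h_5,h_7), S(h_6,h_7)) all reduce to 0 modulo the current basis, so we have a Gröbner basis.
Inter-reduce: drop elements whose leading term is divisible by another's, tail-reduce, and make monic.
Reduced Gröbner basis: {x + 3, y}.

A lex Gröbner basis eliminates variables successively. Here y depends only on y, with roots {0}; lifting each root through the earlier basis elements recovers the full solutions.
  y = 0: the earlier basis element becomes x + 3 = 0, giving x = -3 — point (-3, 0).
Each listed point satisfies every original equation (direct substitution).

{(-3, 0)}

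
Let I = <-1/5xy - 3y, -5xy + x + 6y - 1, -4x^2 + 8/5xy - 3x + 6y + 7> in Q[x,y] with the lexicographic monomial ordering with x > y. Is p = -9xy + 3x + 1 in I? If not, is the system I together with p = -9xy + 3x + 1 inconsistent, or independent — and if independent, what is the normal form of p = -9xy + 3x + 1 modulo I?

Adjoining -9xy + 3x + 1 makes the ideal the whole ring: the system is inconsistent.

First compute the reduced Gröbner basis of I by Buchberger's algorithm.
f_1 = -1/5xy - 3y, LT = xy.
f_2 = -5xy + x + 6y - 1, LT = xy.
f_3 = -4x^2 + 8/5xy - 3x + 6y + 7, LT = x^2.

S(f_1,f_2): lcm = xy. S = 1/5x + 81/5y - 1/5.
  leading term x: no divisor's leading term divides it; move 1/5x to the remainder.
  leading term y: no divisor's leading term divides it; move 81/5y to the remainder.
  leading term 1: no divisor's leading term divides it; move -1/5 to the remainder.
  remainder 1/5x + 81/5y - 1/5 ≠ 0; add h_4 = 1/5x + 81/5y - 1/5 to the basis.

S(f_1,f_3): lcm = x^2y. S = 2/5xy^2 + 57/4xy + 3/2y^2 + 7/4y.
  leading term xy^2: subtract (-2y)·f_1 from 2/5xy^2 + 57/4xy + 3/2y^2 + 7/4y → 57/4xy - 9/2y^2 + 7/4y
  leading term xy: subtract (-285/4)·f_1 from 57/4xy - 9/2y^2 + 7/4y → -9/2y^2 - 212y
  leading term y^2: no divisor's leading term divides it; move -9/2y^2 to the remainder.
  leading term y: no divisor's leading term divides it; move -212y to the remainder.
  remainder -9/2y^2 - 212y ≠ 0; add h_5 = -9/2y^2 - 212y to the basis.

S(f_2,f_3): lcm = x^2y. S = -1/5x^2 + 2/5xy^2 - 39/20xy + 1/5x + 3/2y^2 + 7/4y.
  leading term x^2: subtract (1/20)·f_3 from -1/5x^2 + 2/5xy^2 - 39/20xy + 1/5x + 3/2y^2 + 7/4y → 2/5xy^2 - 203/100xy + 7/20x + 3/2y^2 + 29/20y - 7/20
  leading term xy^2: subtract (-2y)·f_1 from 2/5xy^2 - 203/100xy + 7/20x + 3/2y^2 + 29/20y - 7/20 → -203/100xy + 7/20x - 9/2y^2 + 29/20y - 7/20
  leading term xy: subtract (203/20)·f_1 from -203/100xy + 7/20x - 9/2y^2 + 29/20y - 7/20 → 7/20x - 9/2y^2 + 319/10y - 7/20
  leading term x: subtract (7/4)·h_4 from 7/20x - 9/2y^2 + 319/10y - 7/20 → -9/2y^2 + 71/20y
  leading term y^2: subtract (1)·h_5 from -9/2y^2 + 71/20y → 4311/20y
  leading term y: no divisor's leading term divides it; move 4311/20y to the remainder.
  remainder 4311/20y ≠ 0; add h_6 = 4311/20y to the basis.

The other S-polynomials (S(f_1,h_4), S(f_2,h_4), S(f_3,h_4), S(f_1,h_5), S(f_2,h_5), S(f_3,h_5), S(h_4,h_5), S(f_1,h_6), S(f_2,h_6), S(f_3,h_6), S(h_4,h_6), S(h_5,h_6)) all reduce to 0 modulo the current basis, so we have a Gröbner basis.
Inter-reduce: drop elements whose leading term is divisible by another's, tail-reduce, and make monic.
Reduced Gröbner basis: {x - 1, y}.
Label its elements g_1 = x - 1, g_2 = y.

Reduce p = -9xy + 3x + 1 modulo G:
  leading term xy: subtract (-9y)·g_1 from -9xy + 3x + 1 → 3x - 9y + 1
  leading term x: subtract (3)·g_1 from 3x - 9y + 1 → -9y + 4
  leading term y: subtract (-9)·g_2 from -9y + 4 → 4
  leading term 1: no divisor's leading term divides it; move 4 to the remainder.
  normal form = 4.
The normal form is nonzero, so p ∉ I. Since p minus its normal form lies in I, I + (p) = I + (r) where r = 4; decide whether this ideal is the whole ring.
Here r = 4 is a nonzero constant, hence a unit: 1 ∈ I + (p), the Gröbner basis of I + (p) is {1}, and the enlarged system has no common solution — adjoining p is inconsistent.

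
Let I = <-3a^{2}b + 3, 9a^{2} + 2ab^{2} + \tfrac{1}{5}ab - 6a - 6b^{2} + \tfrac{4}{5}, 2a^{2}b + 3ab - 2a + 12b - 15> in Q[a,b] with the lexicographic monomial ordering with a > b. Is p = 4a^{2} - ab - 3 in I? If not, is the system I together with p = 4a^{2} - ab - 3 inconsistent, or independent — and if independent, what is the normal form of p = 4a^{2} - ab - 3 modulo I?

4a^{2} - ab - 3 lies in I (it reduces to 0).

First compute the reduced Gröbner basis of I by Buchberger's algorithm.
f_1 = -3a^{2}b + 3, LT = a^{2}b.
f_2 = 9a^{2} + 2ab^{2} + \tfrac{1}{5}ab - 6a - 6b^{2} + \tfrac{4}{5}, LT = a^{2}.
f_3 = 2a^{2}b + 3ab - 2a + 12b - 15, LT = a^{2}b.

S(f_1,f_2): lcm = a^{2}b. S = -\tfrac{2}{9}ab^{3} - \tfrac{1}{45}ab^{2} + \tfrac{2}{3}ab + \tfrac{2}{3}b^{3} - \tfrac{4}{45}b - 1.
  reduce S modulo (f_1, f_2, f_3):
  remainder -\tfrac{2}{9}ab^{3} - \tfrac{1}{45}ab^{2} + \tfrac{2}{3}ab + \tfrac{2}{3}b^{3} - \tfrac{4}{45}b - 1 ≠ 0; add h_4 = -\tfrac{2}{9}ab^{3} - \tfrac{1}{45}ab^{2} + \tfrac{2}{3}ab + \tfrac{2}{3}b^{3} - \tfrac{4}{45}b - 1 to the basis.

S(f_1,f_3): lcm = a^{2}b. S = -\tfrac{3}{2}ab + a - 6b + \tfrac{13}{2}.
  reduce S modulo (f_1, f_2, f_3, h_4):
  remainder -\tfrac{3}{2}ab + a - 6b + \tfrac{13}{2} ≠ 0; add h_5 = -\tfrac{3}{2}ab + a - 6b + \tfrac{13}{2} to the basis.

S(f_1,h_4): lcm = a^{2}b^{3}. S = -\tfrac{1}{10}a^{2}b^{2} + 3a^{2}b + 3ab^{3} - \tfrac{2}{5}ab - \tfrac{9}{2}a - b^{2}.
  reduce S modulo (f_1, f_2, f_3, h_4, h_5):
  remainder \tfrac{11}{10}a + 9b^{3} + \tfrac{1}{5}b^{2} - \tfrac{181}{5}b + \tfrac{259}{10} ≠ 0; add h_6 = \tfrac{11}{10}a + 9b^{3} + \tfrac{1}{5}b^{2} - \tfrac{181}{5}b + \tfrac{259}{10} to the basis.

S(f_3,h_4): lcm = a^{2}b^{3}. S = -\tfrac{1}{10}a^{2}b^{2} + 3a^{2}b + \tfrac{9}{2}ab^{3} - ab^{2} - \tfrac{2}{5}ab - \tfrac{9}{2}a + 6b^{3} - \tfrac{15}{2}b^{2}.
  reduce S modulo (f_1, f_2, f_3, h_4, h_5, h_6):
  remainder -\tfrac{217}{22}b^{3} - \tfrac{2329}{990}b^{2} + \tfrac{121553}{1980}b - \tfrac{6491}{132} ≠ 0; add h_7 = -\tfrac{217}{22}b^{3} - \tfrac{2329}{990}b^{2} + \tfrac{121553}{1980}b - \tfrac{6491}{132} to the basis.

S(f_1,h_5): lcm = a^{2}b. S = \tfrac{2}{3}a^{2} - 4ab + \tfrac{13}{3}a - 1.
  reduce S modulo (f_1, f_2, f_3, h_4, h_5, h_6, h_7):
  remainder \tfrac{407684}{87885}b^{2} - \tfrac{1832651}{87885}b + \tfrac{474989}{29295} ≠ 0; add h_8 = \tfrac{407684}{87885}b^{2} - \tfrac{1832651}{87885}b + \tfrac{474989}{29295} to the basis.

S(f_1,h_6): lcm = a^{2}b. S = -\tfrac{90}{11}ab^{4} - \tfrac{2}{11}ab^{3} + \tfrac{362}{11}ab^{2} - \tfrac{259}{11}ab - 1.
  reduce S modulo (f_1, f_2, f_3, h_4, h_5, h_6, h_7, h_8):
  remainder -\tfrac{503570173797}{1216427135}b + \tfrac{503570173797}{1216427135} ≠ 0; add h_9 = -\tfrac{503570173797}{1216427135}b + \tfrac{503570173797}{1216427135} to the basis.

The other S-polynomials (S(f_2,f_3), S(f_2,h_4), S(f_2,h_5), S(f_3,h_5), S(h_4,h_5), S(f_2,h_6), S(f_3,h_6), S(h_4,h_6), S(h_5,h_6), S(f_1,h_7), S(f_2,h_7), S(f_3,h_7), S(h_4,h_7), S(h_5,h_7), S(h_6,h_7), S(f_1,h_8), S(f_2,h_8), S(f_3,h_8), S(h_4,h_8), S(h_5,h_8), S(h_6,h_8), S(h_7,h_8), S(f_1,h_9), S(f_2,h_9), S(f_3,h_9), S(h_4,h_9), S(h_5,h_9), S(h_6,h_9), S(h_7,h_9), S(h_8,h_9)) all reduce to 0 modulo the current basis, so we have a Gröbner basis.
Inter-reduce: drop elements whose leading term is divisible by another's, tail-reduce, and make monic.
Reduced Gröbner basis: {a - 1, b - 1}.
Label its elements g_1 = a - 1, g_2 = b - 1.

Reduce p = 4a^{2} - ab - 3 modulo G:
  leading term a^{2}: subtract (4a)·g_1 from 4a^{2} - ab - 3 → -ab + 4a - 3
  leading term ab: subtract (-b)·g_1 from -ab + 4a - 3 → 4a - b - 3
  leading term a: subtract (4)·g_1 from 4a - b - 3 → -b + 1
  leading term b: subtract (-1)·g_2 from -b + 1 → 0
  normal form = 0.
Since the normal form is 0, p ∈ I.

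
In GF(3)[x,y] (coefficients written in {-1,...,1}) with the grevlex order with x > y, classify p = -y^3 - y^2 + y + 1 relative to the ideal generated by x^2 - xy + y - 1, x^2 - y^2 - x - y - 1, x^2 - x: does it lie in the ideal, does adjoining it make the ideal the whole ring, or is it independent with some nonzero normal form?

First compute the reduced Gröbner basis of I by Buchberger's algorithm.
f_1 = x^2 - xy + y - 1, LT = x^2.
f_2 = x^2 - y^2 - x - y - 1, LT = x^2.
f_3 = x^2 - x, LT = x^2.

S(f_1,f_2): lcm = x^2. S = -xy + y^2 + x - y.
  reduce S modulo (f_1, f_2, f_3):
  remainder -xy + y^2 + x - y ≠ 0; add h_4 = -xy + y^2 + x - y to the basis.

S(f_1,f_3): lcm = x^2. S = -xy + x + y - 1.
  reduce S modulo (f_1, f_2, f_3, h_4):
  remainder -y^2 - y - 1 ≠ 0; add h_5 = -y^2 - y - 1 to the basis.

The other S-polynomials (S(f_2,f_3), S(f_1,h_4), S(f_2,h_4), S(f_3,h_4), S(f_1,h_5), S(f_2,h_5), S(f_3,h_5), S(h_4,h_5)) all reduce to 0 modulo the current basis, so we have a Gröbner basis.
Inter-reduce: drop elements whose leading term is divisible by another's, tail-reduce, and make monic.
Reduced Gröbner basis: {x^2 - x, xy - x - y + 1, y^2 + y + 1}.
Label its elements g_1 = x^2 - x, g_2 = xy - x - y + 1, g_3 = y^2 + y + 1.

Reduce p = -y^3 - y^2 + y + 1 modulo G:
  leading term y^3: subtract (-y)·g_3 from -y^3 - y^2 + y + 1 → -y + 1
  leading term y: no divisor's leading term divides it; move -y to the remainder.
  leading term 1: no divisor's leading term divides it; move 1 to the remainder.
  normal form = -y + 1.
The normal form is nonzero, so p ∉ I. Since p minus its normal form lies in I, I + (p) = I + (r) where r = -y + 1; decide whether this ideal is the whole ring.
Run Buchberger on G together with r (pairs among the g_i already reduce to 0 since G is a Gröbner basis):
g_1 = x^2 - x, LT = x^2.
g_2 = xy - x - y + 1, LT = xy.
g_3 = y^2 + y + 1, LT = y^2.
r = -y + 1, LT = y.

The S-polynomials (S(g_1,g_2), S(g_1,g_3), S(g_1,r), S(g_2,g_3), S(g_2,r), S(g_3,r)) all reduce to 0 modulo the current basis, so we have a Gröbner basis.
Inter-reduce: drop elements whose leading term is divisible by another's, tail-reduce, and make monic.
Reduced Gröbner basis: {x^2 - x, y - 1}.
The reduced Gröbner basis of I + (p) is {x^2 - x, y - 1} ≠ {1}, a proper ideal, so the enlarged system stays consistent: p is independent of I, with normal form -y + 1.

-y^3 - y^2 + y + 1 is independent of I; its normal form modulo I is -y + 1.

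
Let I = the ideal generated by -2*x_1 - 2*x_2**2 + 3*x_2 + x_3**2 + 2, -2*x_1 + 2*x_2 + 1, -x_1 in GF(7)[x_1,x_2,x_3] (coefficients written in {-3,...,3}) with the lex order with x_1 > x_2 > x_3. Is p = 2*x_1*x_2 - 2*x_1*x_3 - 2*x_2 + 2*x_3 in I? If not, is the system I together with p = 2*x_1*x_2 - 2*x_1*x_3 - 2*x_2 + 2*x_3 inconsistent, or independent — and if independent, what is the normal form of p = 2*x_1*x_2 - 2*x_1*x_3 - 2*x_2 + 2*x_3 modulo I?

Adjoining 2*x_1*x_2 - 2*x_1*x_3 - 2*x_2 + 2*x_3 makes the ideal the whole ring: the system is inconsistent.

First compute the reduced Gröbner basis of I by Buchberger's algorithm.
f_1 = -2*x_1 - 2*x_2**2 + 3*x_2 + x_3**2 + 2, LT = x_1.
f_2 = -2*x_1 + 2*x_2 + 1, LT = x_1.
f_3 = -x_1, LT = x_1.

S(f_1,f_2): lcm = x_1. S = x_2**2 + 3*x_2 + 3*x_3**2 + 3.
  reduce S modulo (f_1, f_2, f_3):
  remainder x_2**2 + 3*x_2 + 3*x_3**2 + 3 ≠ 0; add h_4 = x_2**2 + 3*x_2 + 3*x_3**2 + 3 to the basis.

S(f_1,f_3): lcm = x_1. S = x_2**2 + 2*x_2 + 3*x_3**2 - 1.
  reduce S modulo (f_1, f_2, f_3, h_4):
  remainder -x_2 + 3 ≠ 0; add h_5 = -x_2 + 3 to the basis.

S(h_4,h_5): lcm = x_2**2. S = -x_2 + 3*x_3**2 + 3.
  reduce S modulo (f_1, f_2, f_3, h_4, h_5):
  remainder 3*x_3**2 ≠ 0; add h_6 = 3*x_3**2 to the basis.

The other S-polynomials (S(f_2,f_3), S(f_1,h_4), S(f_2,h_4), S(f_3,h_4), S(f_1,h_5), S(f_2,h_5), S(f_3,h_5), S(f_1,h_6), S(f_2,h_6), S(f_3,h_6), S(h_4,h_6), S(h_5,h_6)) all reduce to 0 modulo the current basis, so we have a Gröbner basis.
Inter-reduce: drop elements whose leading term is divisible by another's, tail-reduce, and make monic.
Reduced Gröbner basis: {x_1, x_2 - 3, x_3**2}.
Label its elements g_1 = x_1, g_2 = x_2 - 3, g_3 = x_3**2.

Reduce p = 2*x_1*x_2 - 2*x_1*x_3 - 2*x_2 + 2*x_3 modulo G:
  leading term x_1*x_2: subtract (2*x_2)·g_1 from 2*x_1*x_2 - 2*x_1*x_3 - 2*x_2 + 2*x_3 → -2*x_1*x_3 - 2*x_2 + 2*x_3
  leading term x_1*x_3: subtract (-2*x_3)·g_1 from -2*x_1*x_3 - 2*x_2 + 2*x_3 → -2*x_2 + 2*x_3
  leading term x_2: subtract (-2)·g_2 from -2*x_2 + 2*x_3 → 2*x_3 + 1
  leading term x_3: no divisor's leading term divides it; move 2*x_3 to the remainder.
  leading term 1: no divisor's leading term divides it; move 1 to the remainder.
  normal form = 2*x_3 + 1.
The normal form is nonzero, so p ∉ I. Since p minus its normal form lies in I, I + (p) = I + (r) where r = 2*x_3 + 1; decide whether this ideal is the whole ring.
Run Buchberger on G together with r (pairs among the g_i already reduce to 0 since G is a Gröbner basis):
g_1 = x_1, LT = x_1.
g_2 = x_2 - 3, LT = x_2.
g_3 = x_3**2, LT = x_3**2.
r = 2*x_3 + 1, LT = x_3.

S(g_3,r): lcm = x_3**2. S = 3*x_3.
  reduce S modulo (g_1, g_2, g_3, r):
  remainder 2 ≠ 0; add m_5 = 2 to the basis.

The other S-polynomials (S(g_1,g_2), S(g_1,g_3), S(g_1,r), S(g_2,g_3), S(g_2,r), S(g_1,m_5), S(g_2,m_5), S(g_3,m_5), S(r,m_5)) all reduce to 0 modulo the current basis, so we have a Gröbner basis.
Inter-reduce: drop elements whose leading term is divisible by another's, tail-reduce, and make monic.
Reduced Gröbner basis: {1}.
The reduced Gröbner basis of I + (p) is {1}: the ideal is the whole ring, so the enlarged system has no common solution — adjoining p is inconsistent.

Ideal membership is decidable via reduction modulo a Gröbner basis.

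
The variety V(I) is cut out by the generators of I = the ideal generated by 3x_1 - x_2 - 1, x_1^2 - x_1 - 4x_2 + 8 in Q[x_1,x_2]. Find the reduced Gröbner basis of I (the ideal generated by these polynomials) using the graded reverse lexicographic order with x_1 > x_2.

Buchberger's algorithm terminates because the ascending chain of leading-term ideals stabilizes.

f_1 = 3x_1 - x_2 - 1, LT = x_1.
f_2 = x_1^2 - x_1 - 4x_2 + 8, LT = x_1^2.

S(f_1,f_2): lcm = x_1^2. S = -1/3x_1x_2 + 2/3x_1 + 4x_2 - 8.
  reduce S modulo (f_1, f_2):
  remainder -1/9x_2^2 + 37/9x_2 - 70/9 ≠ 0; add g_3 = -1/9x_2^2 + 37/9x_2 - 70/9 to the basis.

The other S-polynomials (S(f_1,g_3), S(f_2,g_3)) all reduce to 0 modulo the current basis, so we have a Gröbner basis.
Inter-reduce: drop elements whose leading term is divisible by another's, tail-reduce, and make monic.

G = {x_2^2 - 37x_2 + 70, x_1 - 1/3x_2 - 1/3}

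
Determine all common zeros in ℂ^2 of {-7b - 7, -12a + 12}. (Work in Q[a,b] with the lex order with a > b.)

{(1, -1)}

Compute a lex Gröbner basis by Buchberger's algorithm.
f_1 = -7b - 7, LT = b.
f_2 = -12a + 12, LT = a.

The S-polynomials (S(f_1,f_2)) all reduce to 0 modulo the current basis, so we have a Gröbner basis.
Inter-reduce: drop elements whose leading term is divisible by another's, tail-reduce, and make monic.
Reduced Gröbner basis: {a - 1, b + 1}.

A lex Gröbner basis eliminates variables successively. Here b + 1 depends only on b, with roots {-1}; lifting each root through the earlier basis elements recovers the full solutions.
  b = -1: the earlier basis element becomes a - 1 = 0, giving a = 1 — point (1, -1).
A lex Gröbner basis triangularizes the system, enabling back-substitution.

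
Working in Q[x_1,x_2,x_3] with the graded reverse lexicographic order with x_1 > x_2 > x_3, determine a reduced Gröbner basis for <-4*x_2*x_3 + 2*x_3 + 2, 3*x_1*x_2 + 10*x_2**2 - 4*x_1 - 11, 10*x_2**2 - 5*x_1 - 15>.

G = {x_2**2 + 5/6*x_2 - 3/4*x_3 - 13/12, x_2*x_3 - 1/2*x_3 - 1/2, x_3**2 - 2/3*x_2 + 5/9*x_3 - 8/9, x_1 + 5/3*x_2 - 3/2*x_3 + 5/6}

f_1 = -4*x_2*x_3 + 2*x_3 + 2, LT = x_2*x_3.
f_2 = 3*x_1*x_2 + 10*x_2**2 - 4*x_1 - 11, LT = x_1*x_2.
f_3 = 10*x_2**2 - 5*x_1 - 15, LT = x_2**2.

S(f_1,f_2): lcm = x_1*x_2*x_3. S = -10/3*x_2**2*x_3 + 5/6*x_1*x_3 - 1/2*x_1 + 11/3*x_3.
  leading term x_2**2*x_3: subtract (5/6*x_2)·f_1 from -10/3*x_2**2*x_3 + 5/6*x_1*x_3 - 1/2*x_1 + 11/3*x_3 → 5/6*x_1*x_3 - 5/3*x_2*x_3 - 1/2*x_1 - 5/3*x_2 + 11/3*x_3
  leading term x_1*x_3: no divisor's leading term divides it; move 5/6*x_1*x_3 to the remainder.
  leading term x_2*x_3: subtract (5/12)·f_1 from -5/3*x_2*x_3 - 1/2*x_1 - 5/3*x_2 + 11/3*x_3 → -1/2*x_1 - 5/3*x_2 + 17/6*x_3 - 5/6
  leading term x_1: no divisor's leading term divides it; move -1/2*x_1 to the remainder.
  leading term x_2: no divisor's leading term divides it; move -5/3*x_2 to the remainder.
  leading term x_3: no divisor's leading term divides it; move 17/6*x_3 to the remainder.
  leading term 1: no divisor's leading term divides it; move -5/6 to the remainder.
  remainder 5/6*x_1*x_3 - 1/2*x_1 - 5/3*x_2 + 17/6*x_3 - 5/6 ≠ 0; add g_4 = 5/6*x_1*x_3 - 1/2*x_1 - 5/3*x_2 + 17/6*x_3 - 5/6 to the basis.

S(f_1,f_3): lcm = x_2**2*x_3. S = 1/2*x_1*x_3 - 1/2*x_2*x_3 - 1/2*x_2 + 3/2*x_3.
  leading term x_1*x_3: subtract (3/5)·g_4 from 1/2*x_1*x_3 - 1/2*x_2*x_3 - 1/2*x_2 + 3/2*x_3 → -1/2*x_2*x_3 + 3/10*x_1 + 1/2*x_2 - 1/5*x_3 + 1/2
  leading term x_2*x_3: subtract (1/8)·f_1 from -1/2*x_2*x_3 + 3/10*x_1 + 1/2*x_2 - 1/5*x_3 + 1/2 → 3/10*x_1 + 1/2*x_2 - 9/20*x_3 + 1/4
  leading term x_1: no divisor's leading term divides it; move 3/10*x_1 to the remainder.
  leading term x_2: no divisor's leading term divides it; move 1/2*x_2 to the remainder.
  leading term x_3: no divisor's leading term divides it; move -9/20*x_3 to the remainder.
  leading term 1: no divisor's leading term divides it; move 1/4 to the remainder.
  remainder 3/10*x_1 + 1/2*x_2 - 9/20*x_3 + 1/4 ≠ 0; add g_5 = 3/10*x_1 + 1/2*x_2 - 9/20*x_3 + 1/4 to the basis.

S(g_4,g_5): lcm = x_1*x_3. S = -5/3*x_2*x_3 + 3/2*x_3**2 - 3/5*x_1 - 2*x_2 + 77/30*x_3 - 1.
  leading term x_2*x_3: subtract (5/12)·f_1 from -5/3*x_2*x_3 + 3/2*x_3**2 - 3/5*x_1 - 2*x_2 + 77/30*x_3 - 1 → 3/2*x_3**2 - 3/5*x_1 - 2*x_2 + 26/15*x_3 - 11/6
  leading term x_3**2: no divisor's leading term divides it; move 3/2*x_3**2 to the remainder.
  leading term x_1: subtract (-2)·g_5 from -3/5*x_1 - 2*x_2 + 26/15*x_3 - 11/6 → -x_2 + 5/6*x_3 - 4/3
  leading term x_2: no divisor's leading term divides it; move -x_2 to the remainder.
  leading term x_3: no divisor's leading term divides it; move 5/6*x_3 to the remainder.
  leading term 1: no divisor's leading term divides it; move -4/3 to the remainder.
  remainder 3/2*x_3**2 - x_2 + 5/6*x_3 - 4/3 ≠ 0; add g_6 = 3/2*x_3**2 - x_2 + 5/6*x_3 - 4/3 to the basis.

The other S-polynomials (S(f_2,f_3), S(f_1,g_4), S(f_2,g_4), S(f_3,g_4), S(f_1,g_5), S(f_2,g_5), S(f_3,g_5), S(f_1,g_6), S(f_2,g_6), S(f_3,g_6), S(g_4,g_6), S(g_5,g_6)) all reduce to 0 modulo the current basis, so we have a Gröbner basis.
Inter-reduce: drop elements whose leading term is divisible by another's, tail-reduce, and make monic.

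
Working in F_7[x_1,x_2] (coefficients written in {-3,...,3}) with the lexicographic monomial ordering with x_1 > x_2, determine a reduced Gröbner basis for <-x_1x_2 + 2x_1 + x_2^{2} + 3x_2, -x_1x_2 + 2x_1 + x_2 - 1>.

G = {x_1 - 3x_2 + 1, x_2^{2} + 2x_2 + 1}

f_1 = -x_1x_2 + 2x_1 + x_2^{2} + 3x_2, LT = x_1x_2.
f_2 = -x_1x_2 + 2x_1 + x_2 - 1, LT = x_1x_2.

S(f_1,f_2): lcm = x_1x_2. S = -x_2^{2} - 2x_2 - 1.
  reduce S modulo (f_1, f_2):
  remainder -x_2^{2} - 2x_2 - 1 ≠ 0; add g_3 = -x_2^{2} - 2x_2 - 1 to the basis.

S(f_1,g_3): lcm = x_1x_2^{2}. S = 3x_1x_2 - x_1 - x_2^{3} - 3x_2^{2}.
  reduce S modulo (f_1, f_2, g_3):
  remainder -2x_1 - x_2 - 2 ≠ 0; add g_4 = -2x_1 - x_2 - 2 to the basis.

The other S-polynomials (S(f_2,g_3), S(f_1,g_4), S(f_2,g_4), S(g_3,g_4)) all reduce to 0 modulo the current basis, so we have a Gröbner basis.
Inter-reduce: drop elements whose leading term is divisible by another's, tail-reduce, and make monic.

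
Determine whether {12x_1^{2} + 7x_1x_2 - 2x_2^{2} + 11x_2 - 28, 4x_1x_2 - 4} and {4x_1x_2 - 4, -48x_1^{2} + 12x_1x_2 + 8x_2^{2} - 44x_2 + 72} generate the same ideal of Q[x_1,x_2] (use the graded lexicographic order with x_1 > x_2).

Yes, the ideals are equal.

For a fixed monomial order, each ideal has a unique reduced Gröbner basis; comparing bases decides equality.
Buchberger on the first generating set:
f_1 = 12x_1^{2} + 7x_1x_2 - 2x_2^{2} + 11x_2 - 28, LT = x_1^{2}.
f_2 = 4x_1x_2 - 4, LT = x_1x_2.

S(f_1,f_2): lcm = x_1^{2}x_2. S = \tfrac{7}{12}x_1x_2^{2} - \tfrac{1}{6}x_2^{3} + \tfrac{11}{12}x_2^{2} + x_1 - \tfrac{7}{3}x_2.
  reduce S modulo (f_1, f_2):
  remainder -\tfrac{1}{6}x_2^{3} + \tfrac{11}{12}x_2^{2} + x_1 - \tfrac{7}{4}x_2 ≠ 0; add g_3 = -\tfrac{1}{6}x_2^{3} + \tfrac{11}{12}x_2^{2} + x_1 - \tfrac{7}{4}x_2 to the basis.

The other S-polynomials (S(f_1,g_3), S(f_2,g_3)) all reduce to 0 modulo the current basis, so we have a Gröbner basis.
Inter-reduce: drop elements whose leading term is divisible by another's, tail-reduce, and make monic.
Reduced Gröbner basis: {x_2^{3} - \tfrac{11}{2}x_2^{2} - 6x_1 + \tfrac{21}{2}x_2, x_1^{2} - \tfrac{1}{6}x_2^{2} + \tfrac{11}{12}x_2 - \tfrac{7}{4}, x_1x_2 - 1}.

Buchberger on the second generating set:
h_1 = 4x_1x_2 - 4, LT = x_1x_2.
h_2 = -48x_1^{2} + 12x_1x_2 + 8x_2^{2} - 44x_2 + 72, LT = x_1^{2}.

S(h_1,h_2): lcm = x_1^{2}x_2. S = \tfrac{1}{4}x_1x_2^{2} + \tfrac{1}{6}x_2^{3} - \tfrac{11}{12}x_2^{2} - x_1 + \tfrac{3}{2}x_2.
  reduce S modulo (h_1, h_2):
  remainder \tfrac{1}{6}x_2^{3} - \tfrac{11}{12}x_2^{2} - x_1 + \tfrac{7}{4}x_2 ≠ 0; add k_3 = \tfrac{1}{6}x_2^{3} - \tfrac{11}{12}x_2^{2} - x_1 + \tfrac{7}{4}x_2 to the basis.

The other S-polynomials (S(h_1,k_3), S(h_2,k_3)) all reduce to 0 modulo the current basis, so we have a Gröbner basis.
Inter-reduce: drop elements whose leading term is divisible by another's, tail-reduce, and make monic.
Reduced Gröbner basis: {x_2^{3} - \tfrac{11}{2}x_2^{2} - 6x_1 + \tfrac{21}{2}x_2, x_1^{2} - \tfrac{1}{6}x_2^{2} + \tfrac{11}{12}x_2 - \tfrac{7}{4}, x_1x_2 - 1}.

Same reduced basis, so the two generating sets span the same ideal.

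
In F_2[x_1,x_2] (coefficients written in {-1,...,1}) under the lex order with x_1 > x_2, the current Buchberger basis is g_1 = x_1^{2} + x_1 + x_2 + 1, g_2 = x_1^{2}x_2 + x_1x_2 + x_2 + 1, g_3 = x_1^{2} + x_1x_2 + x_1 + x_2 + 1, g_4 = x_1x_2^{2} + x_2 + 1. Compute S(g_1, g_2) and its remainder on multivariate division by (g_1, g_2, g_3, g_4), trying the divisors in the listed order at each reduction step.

S(g_1, g_2) = x_2^{2} + 1; remainder on division = x_2^{2} + 1.

lcm(LM(g_1), LM(g_2)) = x_1^{2}x_2.
S = (lcm/LT(g_1))·g_1 − (lcm/LT(g_2))·g_2 = x_2^{2} + 1.
Reduce S modulo (g_1, g_2, g_3, g_4) in that order:
  leading term x_2^{2}: no divisor's leading term divides it; move x_2^{2} to the remainder.
  leading term 1: no divisor's leading term divides it; move 1 to the remainder.
The remainder x_2^{2} + 1 is nonzero, so it would be added as the next basis element.
This is the inner loop of Buchberger's algorithm — each nonzero remainder becomes a new basis element.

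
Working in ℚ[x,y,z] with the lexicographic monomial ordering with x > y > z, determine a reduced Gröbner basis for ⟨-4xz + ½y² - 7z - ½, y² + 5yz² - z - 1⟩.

f_1 = -4xz + ½y² - 7z - ½, LT = xz.
f_2 = y² + 5yz² - z - 1, LT = y².

The S-polynomials (S(f_1,f_2)) all reduce to 0 modulo the current basis, so we have a Gröbner basis.

G = {xz + ⅝yz² + 13/8z, y² + 5yz² - z - 1}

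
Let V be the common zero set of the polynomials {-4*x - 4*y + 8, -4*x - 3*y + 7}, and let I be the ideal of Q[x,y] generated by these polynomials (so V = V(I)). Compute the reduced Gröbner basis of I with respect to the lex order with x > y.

f_1 = -4*x - 4*y + 8, LT = x.
f_2 = -4*x - 3*y + 7, LT = x.

S(f_1,f_2): lcm = x. S = 1/4*y - 1/4.
  reduce S modulo (f_1, f_2):
  remainder 1/4*y - 1/4 ≠ 0; add g_3 = 1/4*y - 1/4 to the basis.

The other S-polynomials (S(f_1,g_3), S(f_2,g_3)) all reduce to 0 modulo the current basis, so we have a Gröbner basis.
Inter-reduce: drop elements whose leading term is divisible by another's, tail-reduce, and make monic.

G = {x - 1, y - 1}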